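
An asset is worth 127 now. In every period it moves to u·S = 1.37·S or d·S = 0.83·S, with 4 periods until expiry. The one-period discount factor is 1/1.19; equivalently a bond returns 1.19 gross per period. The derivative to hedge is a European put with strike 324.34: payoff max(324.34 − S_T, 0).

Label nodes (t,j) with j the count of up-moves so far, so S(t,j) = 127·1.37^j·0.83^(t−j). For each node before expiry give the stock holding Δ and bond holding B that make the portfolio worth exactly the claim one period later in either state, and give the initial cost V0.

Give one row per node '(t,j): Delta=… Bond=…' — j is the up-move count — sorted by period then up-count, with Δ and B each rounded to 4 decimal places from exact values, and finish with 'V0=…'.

(0,0): Delta=-0.6845 Bond=133.7933
(1,0): Delta=-1.0000 Bond=192.4685
(1,1): Delta=-0.5890 Bond=142.5868
(2,0): Delta=-1.0000 Bond=229.0375
(2,1): Delta=-1.0000 Bond=229.0375
(2,2): Delta=-0.4644 Bond=139.9986
(3,0): Delta=-1.0000 Bond=272.5546
(3,1): Delta=-1.0000 Bond=272.5546
(3,2): Delta=-1.0000 Bond=272.5546
(3,3): Delta=-0.3022 Bond=113.6202
V0=46.8589

Under the risk-neutral measure, an up-move has probability p* = (R−d)/(u−d) = 0.6667 and values discount at R = 1.19.
Terminal values V(4,·): V(4,0)=264.0679, V(4,1)=224.8548, V(4,2)=160.1295, V(4,3)=53.2937, V(4,4)=0.0000
Node (3,0) S=72.6169: V=(p*·224.8548+(1−p*)·264.0679)/1.19=199.9377; Δ=(224.8548−264.0679)/(99.4852−60.2721)=-1.0000; B=V−Δ·S=272.5546
Node (3,1) S=119.8617: V=(p*·160.1295+(1−p*)·224.8548)/1.19=152.6929; Δ=(160.1295−224.8548)/(164.2105−99.4852)=-1.0000; B=V−Δ·S=272.5546
Node (3,2) S=197.8440: V=(p*·53.2937+(1−p*)·160.1295)/1.19=74.7106; Δ=(53.2937−160.1295)/(271.0463−164.2105)=-1.0000; B=V−Δ·S=272.5546
Node (3,3) S=326.5618: V=(p*·0.0000+(1−p*)·53.2937)/1.19=14.9282; Δ=(0.0000−53.2937)/(447.3897−271.0463)=-0.3022; B=V−Δ·S=113.6202
Node (2,0) S=87.4903: V=(p*·152.6929+(1−p*)·199.9377)/1.19=141.5472; Δ=(152.6929−199.9377)/(119.8617−72.6169)=-1.0000; B=V−Δ·S=229.0375
Node (2,1) S=144.4117: V=(p*·74.7106+(1−p*)·152.6929)/1.19=84.6258; Δ=(74.7106−152.6929)/(197.8440−119.8617)=-1.0000; B=V−Δ·S=229.0375
Node (2,2) S=238.3663: V=(p*·14.9282+(1−p*)·74.7106)/1.19=29.2905; Δ=(14.9282−74.7106)/(326.5618−197.8440)=-0.4644; B=V−Δ·S=139.9986
Node (1,0) S=105.4100: V=(p*·84.6258+(1−p*)·141.5472)/1.19=87.0585; Δ=(84.6258−141.5472)/(144.4117−87.4903)=-1.0000; B=V−Δ·S=192.4685
Node (1,1) S=173.9900: V=(p*·29.2905+(1−p*)·84.6258)/1.19=40.1139; Δ=(29.2905−84.6258)/(238.3663−144.4117)=-0.5890; B=V−Δ·S=142.5868
Node (0,0) S=127.0000: V=(p*·40.1139+(1−p*)·87.0585)/1.19=46.8589; Δ=(40.1139−87.0585)/(173.9900−105.4100)=-0.6845; B=V−Δ·S=133.7933
Each (Δ,B) replicates both successor values, so the strategy is self-financing and V0 is arbitrage-free.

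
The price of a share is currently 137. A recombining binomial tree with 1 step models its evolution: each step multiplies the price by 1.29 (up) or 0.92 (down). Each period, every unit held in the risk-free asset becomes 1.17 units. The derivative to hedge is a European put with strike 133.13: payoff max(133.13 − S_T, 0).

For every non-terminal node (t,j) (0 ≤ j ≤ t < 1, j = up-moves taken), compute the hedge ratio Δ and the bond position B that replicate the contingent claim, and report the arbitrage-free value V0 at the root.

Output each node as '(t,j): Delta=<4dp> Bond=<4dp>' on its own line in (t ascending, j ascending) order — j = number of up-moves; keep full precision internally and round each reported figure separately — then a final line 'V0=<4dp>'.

(0,0): Delta=-0.1399 Bond=21.1275
V0=1.9653

Under the risk-neutral measure, an up-move has probability p* = (R−d)/(u−d) = 0.6757 and values discount at R = 1.17.
Terminal payoffs: V(1,0)=7.0900, V(1,1)=0.0000
  t=0,j=0: stock 137.0000 → up 176.7300 (V=0.0000), down 126.0400 (V=7.0900). Price 1.9653; hedge Δ=-0.1399, bond B=21.1275.
Each (Δ,B) replicates both successor values, so the strategy is self-financing and V0 is arbitrage-free.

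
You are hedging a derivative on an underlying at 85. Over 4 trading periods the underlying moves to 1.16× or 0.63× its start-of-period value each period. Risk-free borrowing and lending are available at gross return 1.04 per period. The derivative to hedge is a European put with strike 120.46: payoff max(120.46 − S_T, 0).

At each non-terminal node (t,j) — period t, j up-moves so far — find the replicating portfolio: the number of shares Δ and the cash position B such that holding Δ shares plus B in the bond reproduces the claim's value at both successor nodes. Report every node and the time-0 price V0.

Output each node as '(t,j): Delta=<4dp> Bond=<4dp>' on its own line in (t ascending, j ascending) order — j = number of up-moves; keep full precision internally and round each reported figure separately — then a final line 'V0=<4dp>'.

Risk-neutral probability p* = (R−d)/(u−d) = (1.04−0.63)/(1.16−0.63) = 0.7736.
Terminal values V(4,·): V(4,0)=107.0700, V(4,1)=95.8054, V(4,2)=75.0642, V(4,3)=36.8740, V(4,4)=0.0000
(3,0): S=21.2540. Δ = (V_up−V_dn)/(S_up−S_dn) = (95.8054−107.0700)/(24.6546−13.3900) = -1.0000. V = [p*·95.8054 + (1−p*)·107.0700]/1.04 = 94.5729. B = V − Δ·S = 115.8269.
(3,1): S=39.1343. Δ = (V_up−V_dn)/(S_up−S_dn) = (75.0642−95.8054)/(45.3958−24.6546) = -1.0000. V = [p*·75.0642 + (1−p*)·95.8054]/1.04 = 76.6926. B = V − Δ·S = 115.8269.
(3,2): S=72.0569. Δ = (V_up−V_dn)/(S_up−S_dn) = (36.8740−75.0642)/(83.5860−45.3958) = -1.0000. V = [p*·36.8740 + (1−p*)·75.0642]/1.04 = 43.7700. B = V − Δ·S = 115.8269.
(3,3): S=132.6762. Δ = (V_up−V_dn)/(S_up−S_dn) = (0.0000−36.8740)/(153.9043−83.5860) = -0.5244. V = [p*·0.0000 + (1−p*)·36.8740]/1.04 = 8.0277. B = V − Δ·S = 77.6013.
(2,0): S=33.7365. Δ = (V_up−V_dn)/(S_up−S_dn) = (76.6926−94.5729)/(39.1343−21.2540) = -1.0000. V = [p*·76.6926 + (1−p*)·94.5729]/1.04 = 77.6355. B = V − Δ·S = 111.3720.
(2,1): S=62.1180. Δ = (V_up−V_dn)/(S_up−S_dn) = (43.7700−76.6926)/(72.0569−39.1343) = -1.0000. V = [p*·43.7700 + (1−p*)·76.6926]/1.04 = 49.2540. B = V − Δ·S = 111.3720.
(2,2): S=114.3760. Δ = (V_up−V_dn)/(S_up−S_dn) = (8.0277−43.7700)/(132.6762−72.0569) = -0.5896. V = [p*·8.0277 + (1−p*)·43.7700]/1.04 = 15.5003. B = V − Δ·S = 82.9386.
(1,0): S=53.5500. Δ = (V_up−V_dn)/(S_up−S_dn) = (49.2540−77.6355)/(62.1180−33.7365) = -1.0000. V = [p*·49.2540 + (1−p*)·77.6355]/1.04 = 53.5385. B = V − Δ·S = 107.0885.
(1,1): S=98.6000. Δ = (V_up−V_dn)/(S_up−S_dn) = (15.5003−49.2540)/(114.3760−62.1180) = -0.6459. V = [p*·15.5003 + (1−p*)·49.2540]/1.04 = 22.2526. B = V − Δ·S = 85.9388.
(0,0): S=85.0000. Δ = (V_up−V_dn)/(S_up−S_dn) = (22.2526−53.5385)/(98.6000−53.5500) = -0.6945. V = [p*·22.2526 + (1−p*)·53.5385]/1.04 = 28.2079. B = V − Δ·S = 87.2379.
The time-0 hedge costs 28.2079, which is the no-arbitrage price.

(0,0): Delta=-0.6945 Bond=87.2379
(1,0): Delta=-1.0000 Bond=107.0885
(1,1): Delta=-0.6459 Bond=85.9388
(2,0): Delta=-1.0000 Bond=111.3720
(2,1): Delta=-1.0000 Bond=111.3720
(2,2): Delta=-0.5896 Bond=82.9386
(3,0): Delta=-1.0000 Bond=115.8269
(3,1): Delta=-1.0000 Bond=115.8269
(3,2): Delta=-1.0000 Bond=115.8269
(3,3): Delta=-0.5244 Bond=77.6013
V0=28.2079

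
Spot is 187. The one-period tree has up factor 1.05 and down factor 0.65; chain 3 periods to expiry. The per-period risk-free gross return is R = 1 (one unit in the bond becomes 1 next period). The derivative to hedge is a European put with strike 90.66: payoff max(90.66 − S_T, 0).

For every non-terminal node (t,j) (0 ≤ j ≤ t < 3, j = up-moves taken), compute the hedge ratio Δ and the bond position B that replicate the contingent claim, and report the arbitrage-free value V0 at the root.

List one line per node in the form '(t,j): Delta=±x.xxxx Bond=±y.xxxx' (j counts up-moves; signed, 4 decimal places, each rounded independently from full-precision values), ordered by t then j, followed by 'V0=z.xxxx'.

Risk-neutral probability p* = (R−d)/(u−d) = (1−0.65)/(1.05−0.65) = 0.8750.
At expiry t=3: V(3,0)=39.3051, V(3,1)=7.7021, V(3,2)=0.0000, V(3,3)=0.0000
(2,0): S=79.0075. Δ = (V_up−V_dn)/(S_up−S_dn) = (7.7021−39.3051)/(82.9579−51.3549) = -1.0000. V = [p*·7.7021 + (1−p*)·39.3051]/1 = 11.6525. B = V − Δ·S = 90.6600.
(2,1): S=127.6275. Δ = (V_up−V_dn)/(S_up−S_dn) = (0.0000−7.7021)/(134.0089−82.9579) = -0.1509. V = [p*·0.0000 + (1−p*)·7.7021]/1 = 0.9628. B = V − Δ·S = 20.2181.
(2,2): S=206.1675. Δ = (V_up−V_dn)/(S_up−S_dn) = (0.0000−0.0000)/(216.4759−134.0089) = 0.0000. V = [p*·0.0000 + (1−p*)·0.0000]/1 = 0.0000. B = V − Δ·S = 0.0000.
(1,0): S=121.5500. Δ = (V_up−V_dn)/(S_up−S_dn) = (0.9628−11.6525)/(127.6275−79.0075) = -0.2199. V = [p*·0.9628 + (1−p*)·11.6525]/1 = 2.2990. B = V − Δ·S = 29.0233.
(1,1): S=196.3500. Δ = (V_up−V_dn)/(S_up−S_dn) = (0.0000−0.9628)/(206.1675−127.6275) = -0.0123. V = [p*·0.0000 + (1−p*)·0.9628]/1 = 0.1203. B = V − Δ·S = 2.5273.
(0,0): S=187.0000. Δ = (V_up−V_dn)/(S_up−S_dn) = (0.1203−2.2990)/(196.3500−121.5500) = -0.0291. V = [p*·0.1203 + (1−p*)·2.2990]/1 = 0.3927. B = V − Δ·S = 5.8393.
Check: Δ(0,0)·S0 + B(0,0) = 0.3927 = V0.

(0,0): Delta=-0.0291 Bond=5.8393
(1,0): Delta=-0.2199 Bond=29.0233
(1,1): Delta=-0.0123 Bond=2.5273
(2,0): Delta=-1.0000 Bond=90.6600
(2,1): Delta=-0.1509 Bond=20.2181
(2,2): Delta=0.0000 Bond=0.0000
V0=0.3927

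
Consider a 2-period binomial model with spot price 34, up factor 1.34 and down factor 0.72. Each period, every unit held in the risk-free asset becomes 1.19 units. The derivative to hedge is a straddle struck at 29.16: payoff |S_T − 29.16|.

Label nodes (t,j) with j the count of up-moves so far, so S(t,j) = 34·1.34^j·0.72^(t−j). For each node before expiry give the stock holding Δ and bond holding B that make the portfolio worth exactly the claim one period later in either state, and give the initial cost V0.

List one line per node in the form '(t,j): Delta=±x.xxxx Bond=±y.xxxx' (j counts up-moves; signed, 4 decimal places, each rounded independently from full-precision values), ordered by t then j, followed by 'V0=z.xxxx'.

(0,0): Delta=0.7775 Bond=-12.0736
(1,0): Delta=-0.5199 Bond=17.3936
(1,1): Delta=1.0000 Bond=-24.5042
V0=14.3618

The replicating-portfolio and risk-neutral prices coincide; use p* = (1.19−0.72)/(1.34−0.72) = 0.7581 for the latter.
At expiry t=2: V(2,0)=11.5344, V(2,1)=3.6432, V(2,2)=31.8904
Node (1,0) S=24.4800: V=(p*·3.6432+(1−p*)·11.5344)/1.19=4.6658; Δ=(3.6432−11.5344)/(32.8032−17.6256)=-0.5199; B=V−Δ·S=17.3936
Node (1,1) S=45.5600: V=(p*·31.8904+(1−p*)·3.6432)/1.19=21.0558; Δ=(31.8904−3.6432)/(61.0504−32.8032)=1.0000; B=V−Δ·S=-24.5042
Node (0,0) S=34.0000: V=(p*·21.0558+(1−p*)·4.6658)/1.19=14.3618; Δ=(21.0558−4.6658)/(45.5600−24.4800)=0.7775; B=V−Δ·S=-12.0736
Each (Δ,B) replicates both successor values, so the strategy is self-financing and V0 is arbitrage-free.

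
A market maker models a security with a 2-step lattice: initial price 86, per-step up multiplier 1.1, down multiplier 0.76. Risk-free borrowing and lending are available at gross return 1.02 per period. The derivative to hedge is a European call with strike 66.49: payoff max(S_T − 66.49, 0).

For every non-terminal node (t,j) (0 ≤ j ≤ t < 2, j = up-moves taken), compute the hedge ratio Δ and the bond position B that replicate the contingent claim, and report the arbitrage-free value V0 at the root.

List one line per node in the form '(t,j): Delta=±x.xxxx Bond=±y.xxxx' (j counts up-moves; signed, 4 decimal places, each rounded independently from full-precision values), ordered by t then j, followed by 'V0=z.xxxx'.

(0,0): Delta=0.8673 Bond=-51.6038
(1,0): Delta=0.2433 Bond=-11.8471
(1,1): Delta=1.0000 Bond=-65.1863
V0=22.9867

The replicating-portfolio and risk-neutral prices coincide; use p* = (1.02−0.76)/(1.1−0.76) = 0.7647 for the latter.
At expiry t=2: V(2,0)=0.0000, V(2,1)=5.4060, V(2,2)=37.5700
(1,0): S=65.3600. Δ = (V_up−V_dn)/(S_up−S_dn) = (5.4060−0.0000)/(71.8960−49.6736) = 0.2433. V = [p*·5.4060 + (1−p*)·0.0000]/1.02 = 4.0529. B = V − Δ·S = -11.8471.
(1,1): S=94.6000. Δ = (V_up−V_dn)/(S_up−S_dn) = (37.5700−5.4060)/(104.0600−71.8960) = 1.0000. V = [p*·37.5700 + (1−p*)·5.4060]/1.02 = 29.4137. B = V − Δ·S = -65.1863.
(0,0): S=86.0000. Δ = (V_up−V_dn)/(S_up−S_dn) = (29.4137−4.0529)/(94.6000−65.3600) = 0.8673. V = [p*·29.4137 + (1−p*)·4.0529]/1.02 = 22.9867. B = V − Δ·S = -51.6038.
Check: Δ(0,0)·S0 + B(0,0) = 22.9867 = V0.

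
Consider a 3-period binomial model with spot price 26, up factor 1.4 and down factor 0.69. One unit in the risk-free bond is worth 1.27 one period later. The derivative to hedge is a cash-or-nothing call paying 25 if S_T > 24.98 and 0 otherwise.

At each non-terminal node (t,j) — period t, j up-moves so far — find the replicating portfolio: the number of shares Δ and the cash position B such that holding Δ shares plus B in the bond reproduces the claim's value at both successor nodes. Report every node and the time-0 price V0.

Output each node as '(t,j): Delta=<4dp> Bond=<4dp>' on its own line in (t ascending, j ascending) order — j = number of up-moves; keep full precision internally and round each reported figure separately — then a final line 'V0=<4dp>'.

(0,0): Delta=0.2512 Bond=4.5964
(1,0): Delta=1.2625 Bond=-12.3053
(1,1): Delta=0.1395 Bond=9.9039
(2,0): Delta=0.0000 Bond=0.0000
(2,1): Delta=1.4019 Bond=-19.1305
(2,2): Delta=0.0000 Bond=19.6850
V0=11.1271

No-arbitrage ⇒ martingale measure with p* = (R−d)/(u−d) = 0.8169.
Payoff layer (t=3): V(3,0)=0.0000, V(3,1)=0.0000, V(3,2)=25.0000, V(3,3)=25.0000
  t=2,j=0: stock 12.3786 → up 17.3300 (V=0.0000), down 8.5412 (V=0.0000). Price 0.0000; hedge Δ=0.0000, bond B=0.0000.
  t=2,j=1: stock 25.1160 → up 35.1624 (V=25.0000), down 17.3300 (V=0.0000). Price 16.0807; hedge Δ=1.4019, bond B=-19.1305.
  t=2,j=2: stock 50.9600 → up 71.3440 (V=25.0000), down 35.1624 (V=25.0000). Price 19.6850; hedge Δ=0.0000, bond B=19.6850.
  t=1,j=0: stock 17.9400 → up 25.1160 (V=16.0807), down 12.3786 (V=0.0000). Price 10.3436; hedge Δ=1.2625, bond B=-12.3053.
  t=1,j=1: stock 36.4000 → up 50.9600 (V=19.6850), down 25.1160 (V=16.0807). Price 14.9804; hedge Δ=0.1395, bond B=9.9039.
  t=0,j=0: stock 26.0000 → up 36.4000 (V=14.9804), down 17.9400 (V=10.3436). Price 11.1271; hedge Δ=0.2512, bond B=4.5964.
Each (Δ,B) replicates both successor values, so the strategy is self-financing and V0 is arbitrage-free.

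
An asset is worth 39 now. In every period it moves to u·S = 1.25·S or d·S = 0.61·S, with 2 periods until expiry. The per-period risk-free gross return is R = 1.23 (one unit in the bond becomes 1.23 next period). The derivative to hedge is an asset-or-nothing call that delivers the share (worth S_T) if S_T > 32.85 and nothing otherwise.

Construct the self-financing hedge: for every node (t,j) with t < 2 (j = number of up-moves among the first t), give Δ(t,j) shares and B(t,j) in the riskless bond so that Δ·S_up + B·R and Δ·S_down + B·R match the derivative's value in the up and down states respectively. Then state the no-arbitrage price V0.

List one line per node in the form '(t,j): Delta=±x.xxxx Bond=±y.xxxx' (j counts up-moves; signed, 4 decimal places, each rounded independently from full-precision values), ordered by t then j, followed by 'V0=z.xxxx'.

(0,0): Delta=1.9229 Bond=-37.1908
(1,0): Delta=0.0000 Bond=0.0000
(1,1): Delta=1.9531 Bond=-47.2204
V0=37.8005

Under the risk-neutral measure, an up-move has probability p* = (R−d)/(u−d) = 0.9688 and values discount at R = 1.23.
Terminal payoffs: V(2,0)=0.0000, V(2,1)=0.0000, V(2,2)=60.9375
Node (1,0) S=23.7900: V=(p*·0.0000+(1−p*)·0.0000)/1.23=0.0000; Δ=(0.0000−0.0000)/(29.7375−14.5119)=0.0000; B=V−Δ·S=0.0000
Node (1,1) S=48.7500: V=(p*·60.9375+(1−p*)·0.0000)/1.23=47.9945; Δ=(60.9375−0.0000)/(60.9375−29.7375)=1.9531; B=V−Δ·S=-47.2204
Node (0,0) S=39.0000: V=(p*·47.9945+(1−p*)·0.0000)/1.23=37.8005; Δ=(47.9945−0.0000)/(48.7500−23.7900)=1.9229; B=V−Δ·S=-37.1908
Root portfolio cost Δ·39+B reproduces V0=37.8005.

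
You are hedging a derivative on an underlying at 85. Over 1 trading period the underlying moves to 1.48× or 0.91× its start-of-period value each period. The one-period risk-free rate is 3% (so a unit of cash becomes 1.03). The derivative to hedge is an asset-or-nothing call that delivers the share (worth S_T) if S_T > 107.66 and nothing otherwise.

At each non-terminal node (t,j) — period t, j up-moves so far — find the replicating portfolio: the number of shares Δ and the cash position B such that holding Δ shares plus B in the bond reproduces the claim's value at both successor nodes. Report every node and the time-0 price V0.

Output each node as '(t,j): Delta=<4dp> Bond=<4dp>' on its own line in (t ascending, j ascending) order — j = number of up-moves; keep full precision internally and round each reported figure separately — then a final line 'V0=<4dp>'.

(0,0): Delta=2.5965 Bond=-194.9889
V0=25.7128

Under the risk-neutral measure, an up-move has probability p* = (R−d)/(u−d) = 0.2105 and values discount at R = 1.03.
Payoff layer (t=1): V(1,0)=0.0000, V(1,1)=125.8000
(0,0): S=85.0000. Δ = (V_up−V_dn)/(S_up−S_dn) = (125.8000−0.0000)/(125.8000−77.3500) = 2.5965. V = [p*·125.8000 + (1−p*)·0.0000]/1.03 = 25.7128. B = V − Δ·S = -194.9889.
Root portfolio cost Δ·85+B reproduces V0=25.7128.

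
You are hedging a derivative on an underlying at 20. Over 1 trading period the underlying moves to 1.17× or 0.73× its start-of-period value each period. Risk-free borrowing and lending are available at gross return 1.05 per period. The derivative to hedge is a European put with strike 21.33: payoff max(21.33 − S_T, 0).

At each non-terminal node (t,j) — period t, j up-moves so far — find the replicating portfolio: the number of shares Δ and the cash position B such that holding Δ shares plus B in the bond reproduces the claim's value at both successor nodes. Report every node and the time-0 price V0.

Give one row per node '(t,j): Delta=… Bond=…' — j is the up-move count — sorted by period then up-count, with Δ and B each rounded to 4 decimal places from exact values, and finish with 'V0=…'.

Under the risk-neutral measure, an up-move has probability p* = (R−d)/(u−d) = 0.7273 and values discount at R = 1.05.
Payoff layer (t=1): V(1,0)=6.7300, V(1,1)=0.0000
(0,0): S=20.0000. Δ = (V_up−V_dn)/(S_up−S_dn) = (0.0000−6.7300)/(23.4000−14.6000) = -0.7648. V = [p*·0.0000 + (1−p*)·6.7300]/1.05 = 1.7481. B = V − Δ·S = 17.0435.
The time-0 hedge costs 1.7481, which is the no-arbitrage price.

(0,0): Delta=-0.7648 Bond=17.0435
V0=1.7481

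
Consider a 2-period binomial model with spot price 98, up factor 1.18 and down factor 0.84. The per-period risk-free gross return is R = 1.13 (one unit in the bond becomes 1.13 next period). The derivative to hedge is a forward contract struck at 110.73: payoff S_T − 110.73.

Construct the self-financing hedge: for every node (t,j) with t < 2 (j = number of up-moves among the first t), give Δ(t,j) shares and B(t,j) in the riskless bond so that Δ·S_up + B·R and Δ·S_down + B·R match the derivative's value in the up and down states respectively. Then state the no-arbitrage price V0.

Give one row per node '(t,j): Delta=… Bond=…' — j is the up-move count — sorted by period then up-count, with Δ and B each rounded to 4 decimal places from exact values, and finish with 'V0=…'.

(0,0): Delta=1.0000 Bond=-86.7178
(1,0): Delta=1.0000 Bond=-97.9912
(1,1): Delta=1.0000 Bond=-97.9912
V0=11.2822

Since d<R<u, set p* = (R−d)/(u−d) = 0.8529; price each node as the discounted p*-expectation of its children.
At expiry t=2: V(2,0)=-41.5812, V(2,1)=-13.5924, V(2,2)=25.7252
Node (1,0) S=82.3200: V=(p*·-13.5924+(1−p*)·-41.5812)/1.13=-15.6712; Δ=(-13.5924−-41.5812)/(97.1376−69.1488)=1.0000; B=V−Δ·S=-97.9912
Node (1,1) S=115.6400: V=(p*·25.7252+(1−p*)·-13.5924)/1.13=17.6488; Δ=(25.7252−-13.5924)/(136.4552−97.1376)=1.0000; B=V−Δ·S=-97.9912
Node (0,0) S=98.0000: V=(p*·17.6488+(1−p*)·-15.6712)/1.13=11.2822; Δ=(17.6488−-15.6712)/(115.6400−82.3200)=1.0000; B=V−Δ·S=-86.7178
Check: Δ(0,0)·S0 + B(0,0) = 11.2822 = V0.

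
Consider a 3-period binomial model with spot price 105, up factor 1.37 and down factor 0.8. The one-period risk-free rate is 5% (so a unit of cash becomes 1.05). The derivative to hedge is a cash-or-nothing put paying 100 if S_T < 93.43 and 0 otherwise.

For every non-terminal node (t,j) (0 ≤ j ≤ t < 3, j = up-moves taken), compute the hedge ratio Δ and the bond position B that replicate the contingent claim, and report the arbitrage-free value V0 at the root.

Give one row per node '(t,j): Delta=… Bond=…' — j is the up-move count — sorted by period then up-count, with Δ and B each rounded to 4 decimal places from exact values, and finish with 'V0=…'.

(0,0): Delta=-0.7463 Bond=129.4723
(1,0): Delta=-0.8724 Bond=146.5373
(1,1): Delta=-0.6521 Bond=122.3890
(2,0): Delta=0.0000 Bond=95.2381
(2,1): Delta=-1.5245 Bond=228.9056
(2,2): Delta=0.0000 Bond=0.0000
V0=51.1083

No-arbitrage ⇒ martingale measure with p* = (R−d)/(u−d) = 0.4386.
At expiry t=3: V(3,0)=100.0000, V(3,1)=100.0000, V(3,2)=0.0000, V(3,3)=0.0000
  t=2,j=0: stock 67.2000 → up 92.0640 (V=100.0000), down 53.7600 (V=100.0000). Price 95.2381; hedge Δ=0.0000, bond B=95.2381.
  t=2,j=1: stock 115.0800 → up 157.6596 (V=0.0000), down 92.0640 (V=100.0000). Price 53.4670; hedge Δ=-1.5245, bond B=228.9056.
  t=2,j=2: stock 197.0745 → up 269.9921 (V=0.0000), down 157.6596 (V=0.0000). Price 0.0000; hedge Δ=0.0000, bond B=0.0000.
  t=1,j=0: stock 84.0000 → up 115.0800 (V=53.4670), down 67.2000 (V=95.2381). Price 73.2547; hedge Δ=-0.8724, bond B=146.5373.
  t=1,j=1: stock 143.8500 → up 197.0745 (V=0.0000), down 115.0800 (V=53.4670). Price 28.5872; hedge Δ=-0.6521, bond B=122.3890.
  t=0,j=0: stock 105.0000 → up 143.8500 (V=28.5872), down 84.0000 (V=73.2547). Price 51.1083; hedge Δ=-0.7463, bond B=129.4723.
The time-0 hedge costs 51.1083, which is the no-arbitrage price.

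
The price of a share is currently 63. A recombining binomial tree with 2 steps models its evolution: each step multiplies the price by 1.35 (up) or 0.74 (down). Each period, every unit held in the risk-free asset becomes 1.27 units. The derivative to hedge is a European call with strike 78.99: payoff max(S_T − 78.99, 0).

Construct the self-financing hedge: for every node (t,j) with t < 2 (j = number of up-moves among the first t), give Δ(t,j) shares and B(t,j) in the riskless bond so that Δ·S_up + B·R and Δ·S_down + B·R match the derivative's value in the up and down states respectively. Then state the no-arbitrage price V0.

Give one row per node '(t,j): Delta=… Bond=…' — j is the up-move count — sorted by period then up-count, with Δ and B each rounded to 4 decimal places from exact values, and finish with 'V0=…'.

(0,0): Delta=0.6378 Bond=-23.4130
(1,0): Delta=0.0000 Bond=0.0000
(1,1): Delta=0.6906 Bond=-34.2227
V0=16.7688

Risk-neutral probability p* = (R−d)/(u−d) = (1.27−0.74)/(1.35−0.74) = 0.8689.
Payoff layer (t=2): V(2,0)=0.0000, V(2,1)=0.0000, V(2,2)=35.8275
  t=1,j=0: stock 46.6200 → up 62.9370 (V=0.0000), down 34.4988 (V=0.0000). Price 0.0000; hedge Δ=0.0000, bond B=0.0000.
  t=1,j=1: stock 85.0500 → up 114.8175 (V=35.8275), down 62.9370 (V=0.0000). Price 24.5109; hedge Δ=0.6906, bond B=-34.2227.
  t=0,j=0: stock 63.0000 → up 85.0500 (V=24.5109), down 46.6200 (V=0.0000). Price 16.7688; hedge Δ=0.6378, bond B=-23.4130.
Check: Δ(0,0)·S0 + B(0,0) = 16.7688 = V0.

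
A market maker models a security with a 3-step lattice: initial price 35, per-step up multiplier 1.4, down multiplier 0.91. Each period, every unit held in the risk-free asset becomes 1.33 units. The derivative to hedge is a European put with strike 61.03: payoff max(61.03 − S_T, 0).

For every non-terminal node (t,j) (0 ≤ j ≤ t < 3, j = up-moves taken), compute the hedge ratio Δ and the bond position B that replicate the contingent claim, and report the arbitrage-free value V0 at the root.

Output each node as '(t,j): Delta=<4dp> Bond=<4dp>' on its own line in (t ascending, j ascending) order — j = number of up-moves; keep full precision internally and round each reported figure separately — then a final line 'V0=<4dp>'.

(0,0): Delta=-0.1747 Bond=6.6125
(1,0): Delta=-0.9424 Bond=33.2454
(1,1): Delta=-0.0915 Bond=4.7194
(2,0): Delta=-1.0000 Bond=45.8872
(2,1): Delta=-0.9361 Bond=43.9379
(2,2): Delta=0.0000 Bond=0.0000
V0=0.4992

Risk-neutral probability p* = (R−d)/(u−d) = (1.33−0.91)/(1.4−0.91) = 0.8571.
Payoff layer (t=3): V(3,0)=34.6550, V(3,1)=20.4531, V(3,2)=0.0000, V(3,3)=0.0000
  t=2,j=0: stock 28.9835 → up 40.5769 (V=20.4531), down 26.3750 (V=34.6550). Price 16.9037; hedge Δ=-1.0000, bond B=45.8872.
  t=2,j=1: stock 44.5900 → up 62.4260 (V=0.0000), down 40.5769 (V=20.4531). Price 2.1969; hedge Δ=-0.9361, bond B=43.9379.
  t=2,j=2: stock 68.6000 → up 96.0400 (V=0.0000), down 62.4260 (V=0.0000). Price 0.0000; hedge Δ=0.0000, bond B=0.0000.
  t=1,j=0: stock 31.8500 → up 44.5900 (V=2.1969), down 28.9835 (V=16.9037). Price 3.2315; hedge Δ=-0.9424, bond B=33.2454.
  t=1,j=1: stock 49.0000 → up 68.6000 (V=0.0000), down 44.5900 (V=2.1969). Price 0.2360; hedge Δ=-0.0915, bond B=4.7194.
  t=0,j=0: stock 35.0000 → up 49.0000 (V=0.2360), down 31.8500 (V=3.2315). Price 0.4992; hedge Δ=-0.1747, bond B=6.6125.
Check: Δ(0,0)·S0 + B(0,0) = 0.4992 = V0.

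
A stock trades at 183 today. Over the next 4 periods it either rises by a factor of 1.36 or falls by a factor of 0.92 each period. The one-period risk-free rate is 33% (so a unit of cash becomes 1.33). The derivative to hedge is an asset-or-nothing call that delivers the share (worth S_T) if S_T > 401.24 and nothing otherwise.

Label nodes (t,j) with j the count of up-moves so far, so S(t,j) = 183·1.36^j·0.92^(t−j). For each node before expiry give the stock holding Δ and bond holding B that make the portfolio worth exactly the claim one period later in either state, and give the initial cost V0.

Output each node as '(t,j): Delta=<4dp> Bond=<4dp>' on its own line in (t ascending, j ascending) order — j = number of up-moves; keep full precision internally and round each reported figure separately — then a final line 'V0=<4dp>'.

Under the risk-neutral measure, an up-move has probability p* = (R−d)/(u−d) = 0.9318 and values discount at R = 1.33.
Terminal values V(4,·): V(4,0)=0.0000, V(4,1)=0.0000, V(4,2)=0.0000, V(4,3)=423.5022, V(4,4)=626.0467
(3,0): S=142.4999. Δ = (V_up−V_dn)/(S_up−S_dn) = (0.0000−0.0000)/(193.7999−131.0999) = 0.0000. V = [p*·0.0000 + (1−p*)·0.0000]/1.33 = 0.0000. B = V − Δ·S = 0.0000.
(3,1): S=210.6520. Δ = (V_up−V_dn)/(S_up−S_dn) = (0.0000−0.0000)/(286.4868−193.7999) = 0.0000. V = [p*·0.0000 + (1−p*)·0.0000]/1.33 = 0.0000. B = V − Δ·S = 0.0000.
(3,2): S=311.3987. Δ = (V_up−V_dn)/(S_up−S_dn) = (423.5022−0.0000)/(423.5022−286.4868) = 3.0909. V = [p*·423.5022 + (1−p*)·0.0000]/1.33 = 296.7120. B = V − Δ·S = -665.7929.
(3,3): S=460.3284. Δ = (V_up−V_dn)/(S_up−S_dn) = (626.0467−423.5022)/(626.0467−423.5022) = 1.0000. V = [p*·626.0467 + (1−p*)·423.5022]/1.33 = 460.3284. B = V − Δ·S = 0.0000.
(2,0): S=154.8912. Δ = (V_up−V_dn)/(S_up−S_dn) = (0.0000−0.0000)/(210.6520−142.4999) = 0.0000. V = [p*·0.0000 + (1−p*)·0.0000]/1.33 = 0.0000. B = V − Δ·S = 0.0000.
(2,1): S=228.9696. Δ = (V_up−V_dn)/(S_up−S_dn) = (296.7120−0.0000)/(311.3987−210.6520) = 2.9451. V = [p*·296.7120 + (1−p*)·0.0000]/1.33 = 207.8810. B = V − Δ·S = -466.4646.
(2,2): S=338.4768. Δ = (V_up−V_dn)/(S_up−S_dn) = (460.3284−296.7120)/(460.3284−311.3987) = 1.0986. V = [p*·460.3284 + (1−p*)·296.7120]/1.33 = 337.7239. B = V − Δ·S = -34.1316.
(1,0): S=168.3600. Δ = (V_up−V_dn)/(S_up−S_dn) = (207.8810−0.0000)/(228.9696−154.8912) = 2.8062. V = [p*·207.8810 + (1−p*)·0.0000]/1.33 = 145.6446. B = V − Δ·S = -326.8122.
(1,1): S=248.8800. Δ = (V_up−V_dn)/(S_up−S_dn) = (337.7239−207.8810)/(338.4768−228.9696) = 1.1857. V = [p*·337.7239 + (1−p*)·207.8810]/1.33 = 247.2714. B = V − Δ·S = -47.8262.
(0,0): S=183.0000. Δ = (V_up−V_dn)/(S_up−S_dn) = (247.2714−145.6446)/(248.8800−168.3600) = 1.2621. V = [p*·247.2714 + (1−p*)·145.6446]/1.33 = 180.7085. B = V − Δ·S = -50.2616.
Root portfolio cost Δ·183+B reproduces V0=180.7085.

(0,0): Delta=1.2621 Bond=-50.2616
(1,0): Delta=2.8062 Bond=-326.8122
(1,1): Delta=1.1857 Bond=-47.8262
(2,0): Delta=0.0000 Bond=0.0000
(2,1): Delta=2.9451 Bond=-466.4646
(2,2): Delta=1.0986 Bond=-34.1316
(3,0): Delta=0.0000 Bond=0.0000
(3,1): Delta=0.0000 Bond=0.0000
(3,2): Delta=3.0909 Bond=-665.7929
(3,3): Delta=1.0000 Bond=0.0000
V0=180.7085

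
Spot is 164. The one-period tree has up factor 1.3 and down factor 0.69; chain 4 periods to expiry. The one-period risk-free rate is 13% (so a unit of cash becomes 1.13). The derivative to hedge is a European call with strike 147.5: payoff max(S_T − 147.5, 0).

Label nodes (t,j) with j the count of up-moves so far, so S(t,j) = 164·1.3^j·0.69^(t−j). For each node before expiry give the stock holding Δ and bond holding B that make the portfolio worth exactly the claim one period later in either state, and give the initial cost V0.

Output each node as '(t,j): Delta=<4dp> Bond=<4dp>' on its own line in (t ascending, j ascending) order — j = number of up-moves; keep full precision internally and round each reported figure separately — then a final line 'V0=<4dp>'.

Under the risk-neutral measure, an up-move has probability p* = (R−d)/(u−d) = 0.7213 and values discount at R = 1.13.
At expiry t=4: V(4,0)=0.0000, V(4,1)=0.0000, V(4,2)=0.0000, V(4,3)=101.1125, V(4,4)=320.9004
Node (3,0) S=53.8755: V=(p*·0.0000+(1−p*)·0.0000)/1.13=0.0000; Δ=(0.0000−0.0000)/(70.0381−37.1741)=0.0000; B=V−Δ·S=0.0000
Node (3,1) S=101.5045: V=(p*·0.0000+(1−p*)·0.0000)/1.13=0.0000; Δ=(0.0000−0.0000)/(131.9559−70.0381)=0.0000; B=V−Δ·S=0.0000
Node (3,2) S=191.2404: V=(p*·101.1125+(1−p*)·0.0000)/1.13=64.5430; Δ=(101.1125−0.0000)/(248.6125−131.9559)=0.8668; B=V−Δ·S=-101.2152
Node (3,3) S=360.3080: V=(p*·320.9004+(1−p*)·101.1125)/1.13=229.7770; Δ=(320.9004−101.1125)/(468.4004−248.6125)=1.0000; B=V−Δ·S=-130.5310
Node (2,0) S=78.0804: V=(p*·0.0000+(1−p*)·0.0000)/1.13=0.0000; Δ=(0.0000−0.0000)/(101.5045−53.8755)=0.0000; B=V−Δ·S=0.0000
Node (2,1) S=147.1080: V=(p*·64.5430+(1−p*)·0.0000)/1.13=41.1997; Δ=(64.5430−0.0000)/(191.2404−101.5045)=0.7193; B=V−Δ·S=-64.6086
Node (2,2) S=277.1600: V=(p*·229.7770+(1−p*)·64.5430)/1.13=162.5913; Δ=(229.7770−64.5430)/(360.3080−191.2404)=0.9773; B=V−Δ·S=-108.2841
Node (1,0) S=113.1600: V=(p*·41.1997+(1−p*)·0.0000)/1.13=26.2989; Δ=(41.1997−0.0000)/(147.1080−78.0804)=0.5969; B=V−Δ·S=-41.2415
Node (1,1) S=213.2000: V=(p*·162.5913+(1−p*)·41.1997)/1.13=113.9477; Δ=(162.5913−41.1997)/(277.1600−147.1080)=0.9334; B=V−Δ·S=-85.0551
Node (0,0) S=164.0000: V=(p*·113.9477+(1−p*)·26.2989)/1.13=79.2221; Δ=(113.9477−26.2989)/(213.2000−113.1600)=0.8761; B=V−Δ·S=-64.4644
Each (Δ,B) replicates both successor values, so the strategy is self-financing and V0 is arbitrage-free.

(0,0): Delta=0.8761 Bond=-64.4644
(1,0): Delta=0.5969 Bond=-41.2415
(1,1): Delta=0.9334 Bond=-85.0551
(2,0): Delta=0.0000 Bond=0.0000
(2,1): Delta=0.7193 Bond=-64.6086
(2,2): Delta=0.9773 Bond=-108.2841
(3,0): Delta=0.0000 Bond=0.0000
(3,1): Delta=0.0000 Bond=0.0000
(3,2): Delta=0.8668 Bond=-101.2152
(3,3): Delta=1.0000 Bond=-130.5310
V0=79.2221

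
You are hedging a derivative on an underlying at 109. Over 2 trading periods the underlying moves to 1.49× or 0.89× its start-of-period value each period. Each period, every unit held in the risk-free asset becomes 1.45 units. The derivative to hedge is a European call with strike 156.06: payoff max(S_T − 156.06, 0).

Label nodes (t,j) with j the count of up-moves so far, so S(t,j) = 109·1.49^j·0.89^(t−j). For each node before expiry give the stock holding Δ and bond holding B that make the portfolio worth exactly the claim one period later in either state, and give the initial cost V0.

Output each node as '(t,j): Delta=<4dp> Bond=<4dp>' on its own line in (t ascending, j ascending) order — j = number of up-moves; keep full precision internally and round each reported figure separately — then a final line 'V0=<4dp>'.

Since d<R<u, set p* = (R−d)/(u−d) = 0.9333; price each node as the discounted p*-expectation of its children.
Terminal payoffs: V(2,0)=0.0000, V(2,1)=0.0000, V(2,2)=85.9309
  t=1,j=0: stock 97.0100 → up 144.5449 (V=0.0000), down 86.3389 (V=0.0000). Price 0.0000; hedge Δ=0.0000, bond B=0.0000.
  t=1,j=1: stock 162.4100 → up 241.9909 (V=85.9309), down 144.5449 (V=0.0000). Price 55.3118; hedge Δ=0.8818, bond B=-87.9063.
  t=0,j=0: stock 109.0000 → up 162.4100 (V=55.3118), down 97.0100 (V=0.0000). Price 35.6030; hedge Δ=0.8457, bond B=-56.5834.
Self-financing check: at every node Δ·S+B equals the discounted successor values.

(0,0): Delta=0.8457 Bond=-56.5834
(1,0): Delta=0.0000 Bond=0.0000
(1,1): Delta=0.8818 Bond=-87.9063
V0=35.6030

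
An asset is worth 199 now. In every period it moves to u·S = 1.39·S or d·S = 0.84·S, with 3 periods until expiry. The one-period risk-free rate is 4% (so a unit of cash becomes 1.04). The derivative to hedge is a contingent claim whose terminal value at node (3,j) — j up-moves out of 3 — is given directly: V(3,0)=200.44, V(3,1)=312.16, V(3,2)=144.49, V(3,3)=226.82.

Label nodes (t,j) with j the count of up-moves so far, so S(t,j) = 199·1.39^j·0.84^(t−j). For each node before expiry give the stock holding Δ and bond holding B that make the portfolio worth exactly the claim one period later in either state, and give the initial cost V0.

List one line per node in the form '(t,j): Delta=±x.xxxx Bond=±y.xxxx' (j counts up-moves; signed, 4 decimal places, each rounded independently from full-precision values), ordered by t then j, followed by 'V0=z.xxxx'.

(0,0): Delta=-0.1814 Bond=246.7307
(1,0): Delta=0.1059 Bond=208.5835
(1,1): Delta=-0.4852 Bond=340.6286
(2,0): Delta=1.4466 Bond=28.6664
(2,1): Delta=-1.3120 Bond=546.3825
(2,2): Delta=0.3893 Bond=18.0285
V0=210.6381

The replicating-portfolio and risk-neutral prices coincide; use p* = (1.04−0.84)/(1.39−0.84) = 0.3636 for the latter.
At expiry t=3: V(3,0)=200.4400, V(3,1)=312.1600, V(3,2)=144.4900, V(3,3)=226.8200
Node (2,0) S=140.4144: V=(p*·312.1600+(1−p*)·200.4400)/1.04=231.7937; Δ=(312.1600−200.4400)/(195.1760−117.9481)=1.4466; B=V−Δ·S=28.6664
Node (2,1) S=232.3524: V=(p*·144.4900+(1−p*)·312.1600)/1.04=241.5280; Δ=(144.4900−312.1600)/(322.9698−195.1760)=-1.3120; B=V−Δ·S=546.3825
Node (2,2) S=384.4879: V=(p*·226.8200+(1−p*)·144.4900)/1.04=167.7194; Δ=(226.8200−144.4900)/(534.4382−322.9698)=0.3893; B=V−Δ·S=18.0285
Node (1,0) S=167.1600: V=(p*·241.5280+(1−p*)·231.7937)/1.04=226.2822; Δ=(241.5280−231.7937)/(232.3524−140.4144)=0.1059; B=V−Δ·S=208.5835
Node (1,1) S=276.6100: V=(p*·167.7194+(1−p*)·241.5280)/1.04=206.4312; Δ=(167.7194−241.5280)/(384.4879−232.3524)=-0.4852; B=V−Δ·S=340.6286
Node (0,0) S=199.0000: V=(p*·206.4312+(1−p*)·226.2822)/1.04=210.6381; Δ=(206.4312−226.2822)/(276.6100−167.1600)=-0.1814; B=V−Δ·S=246.7307
Check: Δ(0,0)·S0 + B(0,0) = 210.6381 = V0.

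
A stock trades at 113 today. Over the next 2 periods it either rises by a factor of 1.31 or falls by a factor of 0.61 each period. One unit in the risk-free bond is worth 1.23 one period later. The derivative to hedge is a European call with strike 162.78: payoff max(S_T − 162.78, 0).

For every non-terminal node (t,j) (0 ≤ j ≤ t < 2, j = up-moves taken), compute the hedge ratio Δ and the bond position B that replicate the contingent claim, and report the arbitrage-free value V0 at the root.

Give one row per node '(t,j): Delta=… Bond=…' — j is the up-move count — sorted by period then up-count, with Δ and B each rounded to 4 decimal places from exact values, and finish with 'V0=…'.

(0,0): Delta=0.2835 Bond=-15.8863
(1,0): Delta=0.0000 Bond=0.0000
(1,1): Delta=0.3005 Bond=-22.0615
V0=16.1468

Since d<R<u, set p* = (R−d)/(u−d) = 0.8857; price each node as the discounted p*-expectation of its children.
At expiry t=2: V(2,0)=0.0000, V(2,1)=0.0000, V(2,2)=31.1393
  t=1,j=0: stock 68.9300 → up 90.2983 (V=0.0000), down 42.0473 (V=0.0000). Price 0.0000; hedge Δ=0.0000, bond B=0.0000.
  t=1,j=1: stock 148.0300 → up 193.9193 (V=31.1393), down 90.2983 (V=0.0000). Price 22.4232; hedge Δ=0.3005, bond B=-22.0615.
  t=0,j=0: stock 113.0000 → up 148.0300 (V=22.4232), down 68.9300 (V=0.0000). Price 16.1468; hedge Δ=0.2835, bond B=-15.8863.
Self-financing check: at every node Δ·S+B equals the discounted successor values.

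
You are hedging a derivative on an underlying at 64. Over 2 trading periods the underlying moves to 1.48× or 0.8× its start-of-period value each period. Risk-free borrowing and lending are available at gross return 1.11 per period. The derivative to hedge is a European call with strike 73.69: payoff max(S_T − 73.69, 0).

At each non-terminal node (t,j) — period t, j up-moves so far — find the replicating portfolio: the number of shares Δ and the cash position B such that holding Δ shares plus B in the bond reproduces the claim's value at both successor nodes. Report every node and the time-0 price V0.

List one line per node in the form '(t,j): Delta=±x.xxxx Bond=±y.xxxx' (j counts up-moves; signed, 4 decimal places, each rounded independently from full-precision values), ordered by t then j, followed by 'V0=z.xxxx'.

The replicating-portfolio and risk-neutral prices coincide; use p* = (1.11−0.8)/(1.48−0.8) = 0.4559 for the latter.
Terminal values V(2,·): V(2,0)=0.0000, V(2,1)=2.0860, V(2,2)=66.4956
  t=1,j=0: stock 51.2000 → up 75.7760 (V=2.0860), down 40.9600 (V=0.0000). Price 0.8567; hedge Δ=0.0599, bond B=-2.2109.
  t=1,j=1: stock 94.7200 → up 140.1856 (V=66.4956), down 75.7760 (V=2.0860). Price 28.3326; hedge Δ=1.0000, bond B=-66.3874.
  t=0,j=0: stock 64.0000 → up 94.7200 (V=28.3326), down 51.2000 (V=0.8567). Price 12.0563; hedge Δ=0.6313, bond B=-28.3494.
Check: Δ(0,0)·S0 + B(0,0) = 12.0563 = V0.

(0,0): Delta=0.6313 Bond=-28.3494
(1,0): Delta=0.0599 Bond=-2.2109
(1,1): Delta=1.0000 Bond=-66.3874
V0=12.0563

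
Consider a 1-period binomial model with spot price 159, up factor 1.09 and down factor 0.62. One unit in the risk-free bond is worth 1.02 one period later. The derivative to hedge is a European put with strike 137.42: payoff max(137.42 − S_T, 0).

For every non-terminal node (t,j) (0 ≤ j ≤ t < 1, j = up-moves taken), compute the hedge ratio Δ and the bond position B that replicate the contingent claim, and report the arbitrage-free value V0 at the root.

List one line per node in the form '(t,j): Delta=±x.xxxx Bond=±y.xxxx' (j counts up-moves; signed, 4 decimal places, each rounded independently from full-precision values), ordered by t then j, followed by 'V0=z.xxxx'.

No-arbitrage ⇒ martingale measure with p* = (R−d)/(u−d) = 0.8511.
Payoff layer (t=1): V(1,0)=38.8400, V(1,1)=0.0000
Node (0,0) S=159.0000: V=(p*·0.0000+(1−p*)·38.8400)/1.02=5.6713; Δ=(0.0000−38.8400)/(173.3100−98.5800)=-0.5197; B=V−Δ·S=88.3096
Root portfolio cost Δ·159+B reproduces V0=5.6713.

(0,0): Delta=-0.5197 Bond=88.3096
V0=5.6713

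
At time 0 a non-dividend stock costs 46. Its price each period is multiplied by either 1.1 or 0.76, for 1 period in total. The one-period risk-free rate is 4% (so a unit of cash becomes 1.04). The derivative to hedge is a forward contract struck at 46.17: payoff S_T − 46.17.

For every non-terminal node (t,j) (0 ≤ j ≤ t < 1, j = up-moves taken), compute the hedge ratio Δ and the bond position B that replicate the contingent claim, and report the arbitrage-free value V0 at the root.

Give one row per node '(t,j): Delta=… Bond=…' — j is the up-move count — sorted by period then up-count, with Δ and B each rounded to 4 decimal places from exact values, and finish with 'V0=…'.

Risk-neutral probability p* = (R−d)/(u−d) = (1.04−0.76)/(1.1−0.76) = 0.8235.
Terminal values V(1,·): V(1,0)=-11.2100, V(1,1)=4.4300
Node (0,0) S=46.0000: V=(p*·4.4300+(1−p*)·-11.2100)/1.04=1.6058; Δ=(4.4300−-11.2100)/(50.6000−34.9600)=1.0000; B=V−Δ·S=-44.3942
Each (Δ,B) replicates both successor values, so the strategy is self-financing and V0 is arbitrage-free.

(0,0): Delta=1.0000 Bond=-44.3942
V0=1.6058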